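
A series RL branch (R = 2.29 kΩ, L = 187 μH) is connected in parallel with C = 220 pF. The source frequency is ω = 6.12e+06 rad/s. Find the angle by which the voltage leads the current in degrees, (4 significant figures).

X_L = ωL = 1144 Ω
X_C = 1/(ωC) = 742.7 Ω
Branch 1 (R+jX_L): Z₁ = 2290 + j1144 Ω, |Z₁| = 2560 Ω
Branch 2 (−jX_C): Z₂ = −j742.7 Ω
Parallel: Z = Z₁Z₂/(Z₁+Z₂), |Z| = 817.8 Ω, ∠Z = -73.40°

-73.40°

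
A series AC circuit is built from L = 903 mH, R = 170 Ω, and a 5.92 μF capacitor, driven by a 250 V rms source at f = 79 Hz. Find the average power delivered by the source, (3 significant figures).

ω = 2πf = 496.4 rad/s
X_L = ωL = 448 Ω
X_C = 1/(ωC) = 340 Ω
Net reactance X = X_L − X_C = 108 Ω
Z = 170 + j108 Ω
|Z| = √(170² + 108²) = 201 Ω
∠Z = arctan(108/170) = 32.4°
I = V/|Z| = 1.24 A
P = VI cos φ = 250 × 1.24 × cos(32.4°) = 262 W

262 W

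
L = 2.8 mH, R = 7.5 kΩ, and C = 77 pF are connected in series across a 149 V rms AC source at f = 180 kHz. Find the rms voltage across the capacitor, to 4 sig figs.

152.8 V

ω = 2πf = 1.131e+06 rad/s
X_L = ωL = 3167 Ω
X_C = 1/(ωC) = 11480 Ω
Net reactance X = X_L − X_C = -8316 Ω
Z = 7500 − j8316 Ω
|Z| = √(7500² + 8316²) = 11200 Ω
I = V/|Z| = 13.31 mA
V_C = I·|Z_C| = 0.01331 × 11480 = 152.8 V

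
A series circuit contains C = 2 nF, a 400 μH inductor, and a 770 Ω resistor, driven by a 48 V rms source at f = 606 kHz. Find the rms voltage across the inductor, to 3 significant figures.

ω = 2πf = 3.808e+06 rad/s
X_L = ωL = 1520 Ω
X_C = 1/(ωC) = 131 Ω
Net reactance X = X_L − X_C = 1390 Ω
Z = 770 + j1390 Ω
|Z| = √(770² + 1390²) = 1590 Ω
I = V/|Z| = 30.2 mA
V_L = I·|Z_L| = 0.0302 × 1520 = 46.0 V

46.0 V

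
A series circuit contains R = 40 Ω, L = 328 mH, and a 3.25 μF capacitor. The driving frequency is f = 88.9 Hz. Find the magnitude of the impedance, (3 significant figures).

370 Ω

ω = 2πf = 558.6 rad/s
X_L = ωL = 183 Ω
X_C = 1/(ωC) = 551 Ω
Net reactance X = X_L − X_C = -368 Ω
Z = 40.0 − j368 Ω
|Z| = √(40.0² + 368²) = 370 Ω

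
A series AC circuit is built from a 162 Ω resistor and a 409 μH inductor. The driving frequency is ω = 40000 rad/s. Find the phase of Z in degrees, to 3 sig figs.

5.77°

X_L = ωL = 16.4 Ω
Z = 162 + j16.4 Ω
|Z| = √(162² + 16.4²) = 163 Ω
∠Z = arctan(16.4/162) = 5.77°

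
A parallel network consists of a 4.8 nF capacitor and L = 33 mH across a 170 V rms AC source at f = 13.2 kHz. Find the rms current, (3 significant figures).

ω = 2πf = 82940 rad/s
X_L = ωL = 2740 Ω
X_C = 1/(ωC) = 2510 Ω
Parallel: admittances add. Y = 1/(jωL) + jωC
Y = (0 + j3.27e-05) S
|Y| = 3.27e-05 S → |Z| = 1/|Y| = 30600 Ω, ∠Z = −∠Y = -90.0°
I = V/|Z| = 170/30600 = 5.56 mA

5.56 mA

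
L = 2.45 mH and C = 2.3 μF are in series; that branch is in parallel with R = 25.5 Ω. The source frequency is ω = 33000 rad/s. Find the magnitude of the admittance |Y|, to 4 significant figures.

41.91 mS

X_L = ωL = 80.85 Ω
X_C = 1/(ωC) = 13.18 Ω
Branch 1: Z₁ = R = 25.50 Ω
Branch 2 (series LC): Z₂ = j(X_L − X_C) = j67.67 Ω
Parallel: Z = Z₁Z₂/(Z₁+Z₂), |Z| = 23.86 Ω, ∠Z = 20.65°
|Y| = 1/|Z| = 41.91 mS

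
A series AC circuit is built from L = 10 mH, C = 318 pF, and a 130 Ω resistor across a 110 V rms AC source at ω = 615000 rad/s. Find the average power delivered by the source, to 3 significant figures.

1.44 W

X_L = ωL = 6150 Ω
X_C = 1/(ωC) = 5110 Ω
Net reactance X = X_L − X_C = 1040 Ω
Z = 130 + j1040 Ω
|Z| = √(130² + 1040²) = 1040 Ω
∠Z = arctan(1040/130) = 82.9°
I = V/|Z| = 105 mA
P = VI cos φ = 110 × 0.105 × cos(82.9°) = 1.44 W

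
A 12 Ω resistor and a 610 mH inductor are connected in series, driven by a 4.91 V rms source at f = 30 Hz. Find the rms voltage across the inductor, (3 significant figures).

ω = 2πf = 188.5 rad/s
X_L = ωL = 115 Ω
Z = 12.0 + j115 Ω
|Z| = √(12.0² + 115²) = 116 Ω
I = V/|Z| = 42.5 mA
V_L = I·|Z_L| = 0.0425 × 115 = 4.88 V

4.88 V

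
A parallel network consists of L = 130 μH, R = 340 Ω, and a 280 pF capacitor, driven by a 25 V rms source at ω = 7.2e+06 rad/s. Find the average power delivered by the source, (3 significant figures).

1.84 W

X_L = ωL = 936 Ω
X_C = 1/(ωC) = 496 Ω
Parallel: admittances add. Y = 1/R + 1/(jωL) + jωC
Y = (0.00294 + j0.000948) S
|Y| = 0.00309 S → |Z| = 1/|Y| = 324 Ω, ∠Z = −∠Y = -17.9°
I = V/|Z| = 77.3 mA
P = VI cos φ = 25 × 0.0773 × cos(-17.9°) = 1.84 W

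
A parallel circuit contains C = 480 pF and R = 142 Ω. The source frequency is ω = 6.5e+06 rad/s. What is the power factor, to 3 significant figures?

0.914

X_C = 1/(ωC) = 321 Ω
Parallel: admittances add. Y = 1/R + jωC
Y = (0.00704 + j0.00312) S
|Y| = 0.00770 S → |Z| = 1/|Y| = 130 Ω, ∠Z = −∠Y = -23.9°
cos φ = cos(-23.9°) = 0.914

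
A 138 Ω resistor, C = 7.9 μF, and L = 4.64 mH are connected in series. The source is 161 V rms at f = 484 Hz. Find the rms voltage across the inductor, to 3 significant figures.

16.1 V

ω = 2πf = 3041 rad/s
X_L = ωL = 14.1 Ω
X_C = 1/(ωC) = 41.6 Ω
Net reactance X = X_L − X_C = -27.5 Ω
Z = 138 − j27.5 Ω
|Z| = √(138² + 27.5²) = 141 Ω
I = V/|Z| = 1.14 A
V_L = I·|Z_L| = 1.14 × 14.1 = 16.1 V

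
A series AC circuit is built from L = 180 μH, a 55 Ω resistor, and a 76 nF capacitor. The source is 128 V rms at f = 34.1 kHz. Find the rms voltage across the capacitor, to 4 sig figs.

132.0 V

ω = 2πf = 214300 rad/s
X_L = ωL = 38.57 Ω
X_C = 1/(ωC) = 61.41 Ω
Net reactance X = X_L − X_C = -22.85 Ω
Z = 55.00 − j22.85 Ω
|Z| = √(55.00² + 22.85²) = 59.56 Ω
I = V/|Z| = 2.149 A
V_C = I·|Z_C| = 2.149 × 61.41 = 132.0 V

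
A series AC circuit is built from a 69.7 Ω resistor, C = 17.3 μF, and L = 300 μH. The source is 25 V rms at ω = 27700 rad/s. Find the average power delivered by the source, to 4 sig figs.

8.896 W

X_L = ωL = 8.310 Ω
X_C = 1/(ωC) = 2.087 Ω
Net reactance X = X_L − X_C = 6.223 Ω
Z = 69.70 + j6.223 Ω
|Z| = √(69.70² + 6.223²) = 69.98 Ω
∠Z = arctan(6.223/69.70) = 5.102°
I = V/|Z| = 357.3 mA
P = VI cos φ = 25 × 0.3573 × cos(5.102°) = 8.896 W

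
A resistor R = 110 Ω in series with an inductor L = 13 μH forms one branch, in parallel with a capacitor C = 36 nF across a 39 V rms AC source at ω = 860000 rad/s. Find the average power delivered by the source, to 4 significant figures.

X_L = ωL = 11.18 Ω
X_C = 1/(ωC) = 32.30 Ω
Branch 1 (R+jX_L): Z₁ = 110.0 + j11.18 Ω, |Z₁| = 110.6 Ω
Branch 2 (−jX_C): Z₂ = −j32.30 Ω
Parallel: Z = Z₁Z₂/(Z₁+Z₂), |Z| = 31.88 Ω, ∠Z = -73.33°
I = V/|Z| = 1.223 A
P = VI cos φ = 39 × 1.223 × cos(-73.33°) = 13.69 W

13.69 W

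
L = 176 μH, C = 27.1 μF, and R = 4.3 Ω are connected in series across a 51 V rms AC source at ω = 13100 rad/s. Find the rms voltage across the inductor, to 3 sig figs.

X_L = ωL = 2.31 Ω
X_C = 1/(ωC) = 2.82 Ω
Net reactance X = X_L − X_C = -0.511 Ω
Z = 4.30 − j0.511 Ω
|Z| = √(4.30² + 0.511²) = 4.33 Ω
I = V/|Z| = 11.8 A
V_L = I·|Z_L| = 11.8 × 2.31 = 27.2 V

27.2 V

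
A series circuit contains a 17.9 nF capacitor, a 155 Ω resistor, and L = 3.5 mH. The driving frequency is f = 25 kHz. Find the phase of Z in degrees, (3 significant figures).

ω = 2πf = 157100 rad/s
X_L = ωL = 550 Ω
X_C = 1/(ωC) = 356 Ω
Net reactance X = X_L − X_C = 194 Ω
Z = 155 + j194 Ω
|Z| = √(155² + 194²) = 248 Ω
∠Z = arctan(194/155) = 51.4°

51.4°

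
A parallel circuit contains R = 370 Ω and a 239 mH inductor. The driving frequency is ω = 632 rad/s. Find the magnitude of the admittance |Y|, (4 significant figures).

7.151 mS

X_L = ωL = 151.0 Ω
Parallel: admittances add. Y = 1/R + 1/(jωL)
Y = (0.002703 − j0.006620) S
|Y| = 0.007151 S → |Z| = 1/|Y| = 139.8 Ω, ∠Z = −∠Y = 67.79°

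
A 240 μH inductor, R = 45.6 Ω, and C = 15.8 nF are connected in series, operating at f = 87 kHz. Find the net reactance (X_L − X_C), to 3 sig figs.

ω = 2πf = 546600 rad/s
X_L = ωL = 131 Ω
X_C = 1/(ωC) = 116 Ω
X = 131 − 116 = 15.4 Ω

15.4 Ω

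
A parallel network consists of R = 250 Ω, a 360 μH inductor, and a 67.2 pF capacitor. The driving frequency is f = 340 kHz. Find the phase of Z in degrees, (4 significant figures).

ω = 2πf = 2.136e+06 rad/s
X_L = ωL = 769.1 Ω
X_C = 1/(ωC) = 6966 Ω
Parallel: admittances add. Y = 1/R + 1/(jωL) + jωC
Y = (0.004000 − j0.001157) S
|Y| = 0.004164 S → |Z| = 1/|Y| = 240.2 Ω, ∠Z = −∠Y = 16.13°

16.13°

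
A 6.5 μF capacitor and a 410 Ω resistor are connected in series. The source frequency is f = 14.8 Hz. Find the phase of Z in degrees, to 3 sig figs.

ω = 2πf = 92.99 rad/s
X_C = 1/(ωC) = 1650 Ω
Z = 410 − j1650 Ω
|Z| = √(410² + 1650²) = 1700 Ω
∠Z = arctan(-1650/410) = -76.1°

-76.1°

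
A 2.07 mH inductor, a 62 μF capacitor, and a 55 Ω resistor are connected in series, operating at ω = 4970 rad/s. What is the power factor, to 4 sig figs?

X_L = ωL = 10.29 Ω
X_C = 1/(ωC) = 3.245 Ω
Net reactance X = X_L − X_C = 7.043 Ω
Z = 55.00 + j7.043 Ω
|Z| = √(55.00² + 7.043²) = 55.45 Ω
∠Z = arctan(7.043/55.00) = 7.297°
cos φ = cos(7.297°) = 0.9919

0.9919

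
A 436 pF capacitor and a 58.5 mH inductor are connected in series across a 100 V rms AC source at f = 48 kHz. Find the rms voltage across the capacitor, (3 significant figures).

ω = 2πf = 301600 rad/s
X_L = ωL = 17600 Ω
X_C = 1/(ωC) = 7600 Ω
Net reactance X = X_L − X_C = 10000 Ω
Z = j10000 Ω
|Z| = √(0² + 10000²) = 10000 Ω
I = V/|Z| = 9.96 mA
V_C = I·|Z_C| = 0.00996 × 7600 = 75.8 V

75.8 V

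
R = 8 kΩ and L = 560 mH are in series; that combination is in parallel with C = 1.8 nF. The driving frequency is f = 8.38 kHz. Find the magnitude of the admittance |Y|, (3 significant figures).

ω = 2πf = 52650 rad/s
X_L = ωL = 29500 Ω
X_C = 1/(ωC) = 10600 Ω
Branch 1 (R+jX_L): Z₁ = 8000 + j29500 Ω, |Z₁| = 30600 Ω
Branch 2 (−jX_C): Z₂ = −j10600 Ω
Parallel: Z = Z₁Z₂/(Z₁+Z₂), |Z| = 15700 Ω, ∠Z = -82.3°
|Y| = 1/|Z| = 63.8 μS

63.8 μS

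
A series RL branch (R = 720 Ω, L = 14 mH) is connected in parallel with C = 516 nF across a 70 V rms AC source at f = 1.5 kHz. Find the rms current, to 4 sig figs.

336.6 mA

ω = 2πf = 9425 rad/s
X_L = ωL = 131.9 Ω
X_C = 1/(ωC) = 205.6 Ω
Branch 1 (R+jX_L): Z₁ = 720.0 + j131.9 Ω, |Z₁| = 732.0 Ω
Branch 2 (−jX_C): Z₂ = −j205.6 Ω
Parallel: Z = Z₁Z₂/(Z₁+Z₂), |Z| = 208.0 Ω, ∠Z = -73.77°
I = V/|Z| = 70/208.0 = 336.6 mA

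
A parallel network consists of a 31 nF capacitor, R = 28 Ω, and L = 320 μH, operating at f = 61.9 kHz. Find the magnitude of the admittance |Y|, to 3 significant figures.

35.9 mS

ω = 2πf = 388900 rad/s
X_L = ωL = 124 Ω
X_C = 1/(ωC) = 82.9 Ω
Parallel: admittances add. Y = 1/R + 1/(jωL) + jωC
Y = (0.0357 + j0.00402) S
|Y| = 0.0359 S → |Z| = 1/|Y| = 27.8 Ω, ∠Z = −∠Y = -6.43°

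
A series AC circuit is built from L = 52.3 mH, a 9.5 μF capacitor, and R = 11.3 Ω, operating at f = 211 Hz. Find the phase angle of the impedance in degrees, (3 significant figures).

-41.7°

ω = 2πf = 1326 rad/s
X_L = ωL = 69.3 Ω
X_C = 1/(ωC) = 79.4 Ω
Net reactance X = X_L − X_C = -10.1 Ω
Z = 11.3 − j10.1 Ω
|Z| = √(11.3² + 10.1²) = 15.1 Ω
∠Z = arctan(-10.1/11.3) = -41.7°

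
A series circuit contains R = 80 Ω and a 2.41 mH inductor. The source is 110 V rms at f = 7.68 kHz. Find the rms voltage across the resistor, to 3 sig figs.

62.3 V

ω = 2πf = 48250 rad/s
X_L = ωL = 116 Ω
Z = 80.0 + j116 Ω
|Z| = √(80.0² + 116²) = 141 Ω
I = V/|Z| = 779 mA
V_R = I·|Z_R| = 0.779 × 80.0 = 62.3 V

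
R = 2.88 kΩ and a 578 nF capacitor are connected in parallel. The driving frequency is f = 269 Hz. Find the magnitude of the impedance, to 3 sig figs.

ω = 2πf = 1690 rad/s
X_C = 1/(ωC) = 1020 Ω
Parallel: admittances add. Y = 1/R + jωC
Y = (0.000347 + j0.000977) S
|Y| = 0.00104 S → |Z| = 1/|Y| = 965 Ω, ∠Z = −∠Y = -70.4°

965 Ω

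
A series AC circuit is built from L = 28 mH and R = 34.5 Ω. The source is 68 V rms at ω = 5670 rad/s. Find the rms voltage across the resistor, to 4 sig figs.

14.44 V

X_L = ωL = 158.8 Ω
Z = 34.50 + j158.8 Ω
|Z| = √(34.50² + 158.8²) = 162.5 Ω
I = V/|Z| = 418.6 mA
V_R = I·|Z_R| = 0.4186 × 34.50 = 14.44 V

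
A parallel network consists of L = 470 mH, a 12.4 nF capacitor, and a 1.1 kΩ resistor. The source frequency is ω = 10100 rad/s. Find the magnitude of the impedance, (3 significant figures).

1100 Ω

X_L = ωL = 4750 Ω
X_C = 1/(ωC) = 7980 Ω
Parallel: admittances add. Y = 1/R + 1/(jωL) + jωC
Y = (0.000909 − j8.54e-05) S
|Y| = 0.000913 S → |Z| = 1/|Y| = 1100 Ω, ∠Z = −∠Y = 5.37°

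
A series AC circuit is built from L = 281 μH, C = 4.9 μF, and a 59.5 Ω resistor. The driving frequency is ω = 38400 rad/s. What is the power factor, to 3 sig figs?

0.996

X_L = ωL = 10.8 Ω
X_C = 1/(ωC) = 5.31 Ω
Net reactance X = X_L − X_C = 5.48 Ω
Z = 59.5 + j5.48 Ω
|Z| = √(59.5² + 5.48²) = 59.8 Ω
∠Z = arctan(5.48/59.5) = 5.26°
cos φ = cos(5.26°) = 0.996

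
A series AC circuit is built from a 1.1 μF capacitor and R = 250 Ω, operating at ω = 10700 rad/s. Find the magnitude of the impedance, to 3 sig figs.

X_C = 1/(ωC) = 85.0 Ω
Z = 250 − j85.0 Ω
|Z| = √(250² + 85.0²) = 264 Ω

264 Ω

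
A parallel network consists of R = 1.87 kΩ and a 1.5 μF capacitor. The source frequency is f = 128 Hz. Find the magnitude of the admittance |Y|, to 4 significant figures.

1.320 mS

ω = 2πf = 804.2 rad/s
X_C = 1/(ωC) = 828.9 Ω
Parallel: admittances add. Y = 1/R + jωC
Y = (0.0005348 + j0.001206) S
|Y| = 0.001320 S → |Z| = 1/|Y| = 757.8 Ω, ∠Z = −∠Y = -66.09°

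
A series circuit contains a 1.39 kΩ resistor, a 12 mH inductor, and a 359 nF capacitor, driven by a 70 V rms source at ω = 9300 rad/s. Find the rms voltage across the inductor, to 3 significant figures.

X_L = ωL = 112 Ω
X_C = 1/(ωC) = 300 Ω
Net reactance X = X_L − X_C = -188 Ω
Z = 1390 − j188 Ω
|Z| = √(1390² + 188²) = 1400 Ω
I = V/|Z| = 49.9 mA
V_L = I·|Z_L| = 0.0499 × 112 = 5.57 V

5.57 V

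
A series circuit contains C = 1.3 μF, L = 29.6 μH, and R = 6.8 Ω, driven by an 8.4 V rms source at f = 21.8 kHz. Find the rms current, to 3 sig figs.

ω = 2πf = 137000 rad/s
X_L = ωL = 4.05 Ω
X_C = 1/(ωC) = 5.62 Ω
Net reactance X = X_L − X_C = -1.56 Ω
Z = 6.80 − j1.56 Ω
|Z| = √(6.80² + 1.56²) = 6.98 Ω
I = V/|Z| = 8.4/6.98 = 1.20 A

1.20 A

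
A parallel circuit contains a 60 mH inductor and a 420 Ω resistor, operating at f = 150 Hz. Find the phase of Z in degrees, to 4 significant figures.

ω = 2πf = 942.5 rad/s
X_L = ωL = 56.55 Ω
Parallel: admittances add. Y = 1/R + 1/(jωL)
Y = (0.002381 − j0.01768) S
|Y| = 0.01784 S → |Z| = 1/|Y| = 56.04 Ω, ∠Z = −∠Y = 82.33°

82.33°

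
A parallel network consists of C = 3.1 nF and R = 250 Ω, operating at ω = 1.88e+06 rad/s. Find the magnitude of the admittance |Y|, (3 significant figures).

7.07 mS

X_C = 1/(ωC) = 172 Ω
Parallel: admittances add. Y = 1/R + jωC
Y = (0.00400 + j0.00583) S
|Y| = 0.00707 S → |Z| = 1/|Y| = 141 Ω, ∠Z = −∠Y = -55.5°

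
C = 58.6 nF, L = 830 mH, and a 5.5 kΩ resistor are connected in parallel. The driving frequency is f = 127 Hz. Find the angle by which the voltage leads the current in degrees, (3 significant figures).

82.9°

ω = 2πf = 798.0 rad/s
X_L = ωL = 662 Ω
X_C = 1/(ωC) = 21400 Ω
Parallel: admittances add. Y = 1/R + 1/(jωL) + jωC
Y = (0.000182 − j0.00146) S
|Y| = 0.00147 S → |Z| = 1/|Y| = 678 Ω, ∠Z = −∠Y = 82.9°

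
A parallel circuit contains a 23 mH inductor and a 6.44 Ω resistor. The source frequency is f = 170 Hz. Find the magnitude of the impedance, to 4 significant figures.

6.230 Ω

ω = 2πf = 1068 rad/s
X_L = ωL = 24.57 Ω
Parallel: admittances add. Y = 1/R + 1/(jωL)
Y = (0.1553 − j0.04070) S
|Y| = 0.1605 S → |Z| = 1/|Y| = 6.230 Ω, ∠Z = −∠Y = 14.69°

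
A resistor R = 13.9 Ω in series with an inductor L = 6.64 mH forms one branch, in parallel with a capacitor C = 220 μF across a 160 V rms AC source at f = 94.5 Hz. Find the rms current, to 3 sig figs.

20.8 A

ω = 2πf = 593.8 rad/s
X_L = ωL = 3.94 Ω
X_C = 1/(ωC) = 7.66 Ω
Branch 1 (R+jX_L): Z₁ = 13.9 + j3.94 Ω, |Z₁| = 14.4 Ω
Branch 2 (−jX_C): Z₂ = −j7.66 Ω
Parallel: Z = Z₁Z₂/(Z₁+Z₂), |Z| = 7.69 Ω, ∠Z = -59.2°
I = V/|Z| = 160/7.69 = 20.8 A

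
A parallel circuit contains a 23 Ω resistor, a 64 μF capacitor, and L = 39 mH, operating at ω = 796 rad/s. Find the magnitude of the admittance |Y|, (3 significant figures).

X_L = ωL = 31.0 Ω
X_C = 1/(ωC) = 19.6 Ω
Parallel: admittances add. Y = 1/R + 1/(jωL) + jωC
Y = (0.0435 + j0.0187) S
|Y| = 0.0473 S → |Z| = 1/|Y| = 21.1 Ω, ∠Z = −∠Y = -23.3°

47.3 mS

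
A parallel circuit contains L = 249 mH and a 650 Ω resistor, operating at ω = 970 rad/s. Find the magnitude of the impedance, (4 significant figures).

226.4 Ω

X_L = ωL = 241.5 Ω
Parallel: admittances add. Y = 1/R + 1/(jωL)
Y = (0.001538 − j0.004140) S
|Y| = 0.004417 S → |Z| = 1/|Y| = 226.4 Ω, ∠Z = −∠Y = 69.62°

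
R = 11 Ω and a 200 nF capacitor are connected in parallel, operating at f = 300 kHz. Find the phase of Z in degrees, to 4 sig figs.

ω = 2πf = 1.885e+06 rad/s
X_C = 1/(ωC) = 2.653 Ω
Parallel: admittances add. Y = 1/R + jωC
Y = (0.09091 + j0.3770) S
|Y| = 0.3878 S → |Z| = 1/|Y| = 2.579 Ω, ∠Z = −∠Y = -76.44°

-76.44°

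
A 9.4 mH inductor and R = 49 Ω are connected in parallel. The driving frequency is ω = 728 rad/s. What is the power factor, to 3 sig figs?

X_L = ωL = 6.84 Ω
Parallel: admittances add. Y = 1/R + 1/(jωL)
Y = (0.0204 − j0.146) S
|Y| = 0.148 S → |Z| = 1/|Y| = 6.78 Ω, ∠Z = −∠Y = 82.0°
cos φ = cos(82.0°) = 0.138

0.138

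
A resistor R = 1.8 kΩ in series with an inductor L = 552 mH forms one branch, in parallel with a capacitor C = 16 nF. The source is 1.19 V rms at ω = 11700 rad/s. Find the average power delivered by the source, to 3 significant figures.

56.7 μW

X_L = ωL = 6460 Ω
X_C = 1/(ωC) = 5340 Ω
Branch 1 (R+jX_L): Z₁ = 1800 + j6460 Ω, |Z₁| = 6700 Ω
Branch 2 (−jX_C): Z₂ = −j5340 Ω
Parallel: Z = Z₁Z₂/(Z₁+Z₂), |Z| = 16900 Ω, ∠Z = -47.4°
I = V/|Z| = 70.4 μA
P = VI cos φ = 1.19 × 7.04e-05 × cos(-47.4°) = 56.7 μW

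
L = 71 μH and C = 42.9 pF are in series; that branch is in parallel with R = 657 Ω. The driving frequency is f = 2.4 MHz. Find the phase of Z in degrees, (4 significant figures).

-54.13°

ω = 2πf = 1.508e+07 rad/s
X_L = ωL = 1071 Ω
X_C = 1/(ωC) = 1546 Ω
Branch 1: Z₁ = R = 657.0 Ω
Branch 2 (series LC): Z₂ = j(X_L − X_C) = −j475.1 Ω
Parallel: Z = Z₁Z₂/(Z₁+Z₂), |Z| = 385.0 Ω, ∠Z = -54.13°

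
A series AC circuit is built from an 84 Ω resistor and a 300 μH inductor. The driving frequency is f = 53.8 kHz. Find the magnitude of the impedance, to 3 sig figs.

132 Ω

ω = 2πf = 338000 rad/s
X_L = ωL = 101 Ω
Z = 84.0 + j101 Ω
|Z| = √(84.0² + 101²) = 132 Ω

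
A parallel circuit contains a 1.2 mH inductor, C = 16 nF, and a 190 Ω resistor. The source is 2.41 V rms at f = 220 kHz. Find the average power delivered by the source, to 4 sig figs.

ω = 2πf = 1.382e+06 rad/s
X_L = ωL = 1659 Ω
X_C = 1/(ωC) = 45.21 Ω
Parallel: admittances add. Y = 1/R + 1/(jωL) + jωC
Y = (0.005263 + j0.02151) S
|Y| = 0.02215 S → |Z| = 1/|Y| = 45.15 Ω, ∠Z = −∠Y = -76.25°
I = V/|Z| = 53.38 mA
P = VI cos φ = 2.41 × 0.05338 × cos(-76.25°) = 30.57 mW

30.57 mW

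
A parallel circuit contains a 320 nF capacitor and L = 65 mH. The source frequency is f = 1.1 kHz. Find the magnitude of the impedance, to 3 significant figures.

70100 Ω

ω = 2πf = 6912 rad/s
X_L = ωL = 449 Ω
X_C = 1/(ωC) = 452 Ω
Parallel: admittances add. Y = 1/(jωL) + jωC
Y = (0 − j1.43e-05) S
|Y| = 1.43e-05 S → |Z| = 1/|Y| = 70100 Ω, ∠Z = −∠Y = 90.0°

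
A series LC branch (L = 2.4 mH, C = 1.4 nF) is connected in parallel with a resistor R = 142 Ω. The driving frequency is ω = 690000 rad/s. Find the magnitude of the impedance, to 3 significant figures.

X_L = ωL = 1660 Ω
X_C = 1/(ωC) = 1040 Ω
Branch 1: Z₁ = R = 142 Ω
Branch 2 (series LC): Z₂ = j(X_L − X_C) = j621 Ω
Parallel: Z = Z₁Z₂/(Z₁+Z₂), |Z| = 138 Ω, ∠Z = 12.9°

138 Ω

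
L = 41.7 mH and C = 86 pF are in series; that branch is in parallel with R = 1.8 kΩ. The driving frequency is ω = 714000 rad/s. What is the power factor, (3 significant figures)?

0.991

X_L = ωL = 29800 Ω
X_C = 1/(ωC) = 16300 Ω
Branch 1: Z₁ = R = 1800 Ω
Branch 2 (series LC): Z₂ = j(X_L − X_C) = j13500 Ω
Parallel: Z = Z₁Z₂/(Z₁+Z₂), |Z| = 1780 Ω, ∠Z = 7.60°
cos φ = cos(7.60°) = 0.991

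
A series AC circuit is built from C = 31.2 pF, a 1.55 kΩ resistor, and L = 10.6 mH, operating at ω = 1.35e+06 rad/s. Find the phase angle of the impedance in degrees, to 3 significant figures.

-80.7°

X_L = ωL = 14300 Ω
X_C = 1/(ωC) = 23700 Ω
Net reactance X = X_L − X_C = -9430 Ω
Z = 1550 − j9430 Ω
|Z| = √(1550² + 9430²) = 9560 Ω
∠Z = arctan(-9430/1550) = -80.7°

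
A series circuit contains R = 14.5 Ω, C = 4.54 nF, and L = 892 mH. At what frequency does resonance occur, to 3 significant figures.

2.50 kHz

ω₀ = 1/√(LC) = 1/√(0.892 × 4.54e-09) = 15710 rad/s
f₀ = ω₀/(2π) = 2.50 kHz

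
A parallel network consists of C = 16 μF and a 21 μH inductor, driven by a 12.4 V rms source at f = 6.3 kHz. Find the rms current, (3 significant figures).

ω = 2πf = 39580 rad/s
X_L = ωL = 0.831 Ω
X_C = 1/(ωC) = 1.58 Ω
Parallel: admittances add. Y = 1/(jωL) + jωC
Y = (0 − j0.570) S
|Y| = 0.570 S → |Z| = 1/|Y| = 1.76 Ω, ∠Z = −∠Y = 90.0°
I = V/|Z| = 12.4/1.76 = 7.06 A

7.06 A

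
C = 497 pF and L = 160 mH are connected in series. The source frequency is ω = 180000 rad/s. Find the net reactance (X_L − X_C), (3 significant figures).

X_L = ωL = 28800 Ω
X_C = 1/(ωC) = 11200 Ω
X = 28800 − 11200 = 17600 Ω

17600 Ω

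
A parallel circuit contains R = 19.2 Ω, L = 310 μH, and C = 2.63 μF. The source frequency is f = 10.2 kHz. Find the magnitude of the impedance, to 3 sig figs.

7.74 Ω

ω = 2πf = 64090 rad/s
X_L = ωL = 19.9 Ω
X_C = 1/(ωC) = 5.93 Ω
Parallel: admittances add. Y = 1/R + 1/(jωL) + jωC
Y = (0.0521 + j0.118) S
|Y| = 0.129 S → |Z| = 1/|Y| = 7.74 Ω, ∠Z = −∠Y = -66.2°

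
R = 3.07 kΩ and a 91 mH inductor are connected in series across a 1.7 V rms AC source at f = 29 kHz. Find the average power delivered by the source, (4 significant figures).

ω = 2πf = 182200 rad/s
X_L = ωL = 16580 Ω
Z = 3070 + j16580 Ω
|Z| = √(3070² + 16580²) = 16860 Ω
∠Z = arctan(16580/3070) = 79.51°
I = V/|Z| = 100.8 μA
P = VI cos φ = 1.7 × 0.0001008 × cos(79.51°) = 31.20 μW

31.20 μW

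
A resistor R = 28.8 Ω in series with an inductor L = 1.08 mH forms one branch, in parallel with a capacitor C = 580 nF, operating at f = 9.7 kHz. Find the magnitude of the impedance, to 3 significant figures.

ω = 2πf = 60950 rad/s
X_L = ωL = 65.8 Ω
X_C = 1/(ωC) = 28.3 Ω
Branch 1 (R+jX_L): Z₁ = 28.8 + j65.8 Ω, |Z₁| = 71.8 Ω
Branch 2 (−jX_C): Z₂ = −j28.3 Ω
Parallel: Z = Z₁Z₂/(Z₁+Z₂), |Z| = 43.0 Ω, ∠Z = -76.1°

43.0 Ω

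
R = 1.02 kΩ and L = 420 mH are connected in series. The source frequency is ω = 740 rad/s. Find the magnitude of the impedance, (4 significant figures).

1066 Ω

X_L = ωL = 310.8 Ω
Z = 1020 + j310.8 Ω
|Z| = √(1020² + 310.8²) = 1066 Ω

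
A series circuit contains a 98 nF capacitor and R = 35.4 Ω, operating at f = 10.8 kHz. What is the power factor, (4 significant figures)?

ω = 2πf = 67860 rad/s
X_C = 1/(ωC) = 150.4 Ω
Z = 35.40 − j150.4 Ω
|Z| = √(35.40² + 150.4²) = 154.5 Ω
∠Z = arctan(-150.4/35.40) = -76.75°
cos φ = cos(-76.75°) = 0.2292

0.2292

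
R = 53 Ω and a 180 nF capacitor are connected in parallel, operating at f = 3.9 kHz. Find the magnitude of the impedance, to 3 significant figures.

51.6 Ω

ω = 2πf = 24500 rad/s
X_C = 1/(ωC) = 227 Ω
Parallel: admittances add. Y = 1/R + jωC
Y = (0.0189 + j0.00441) S
|Y| = 0.0194 S → |Z| = 1/|Y| = 51.6 Ω, ∠Z = −∠Y = -13.2°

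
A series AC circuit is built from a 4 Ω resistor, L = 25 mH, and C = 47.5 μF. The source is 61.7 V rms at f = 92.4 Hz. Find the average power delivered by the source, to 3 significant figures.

31.1 W

ω = 2πf = 580.6 rad/s
X_L = ωL = 14.5 Ω
X_C = 1/(ωC) = 36.3 Ω
Net reactance X = X_L − X_C = -21.7 Ω
Z = 4.00 − j21.7 Ω
|Z| = √(4.00² + 21.7²) = 22.1 Ω
∠Z = arctan(-21.7/4.00) = -79.6°
I = V/|Z| = 2.79 A
P = VI cos φ = 61.7 × 2.79 × cos(-79.6°) = 31.1 W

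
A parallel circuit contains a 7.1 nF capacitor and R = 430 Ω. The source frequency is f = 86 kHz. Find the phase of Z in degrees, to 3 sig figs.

-58.8°

ω = 2πf = 540400 rad/s
X_C = 1/(ωC) = 261 Ω
Parallel: admittances add. Y = 1/R + jωC
Y = (0.00233 + j0.00384) S
|Y| = 0.00449 S → |Z| = 1/|Y| = 223 Ω, ∠Z = −∠Y = -58.8°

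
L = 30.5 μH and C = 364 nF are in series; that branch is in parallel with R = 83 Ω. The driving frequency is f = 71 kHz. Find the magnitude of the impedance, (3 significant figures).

7.42 Ω

ω = 2πf = 446100 rad/s
X_L = ωL = 13.6 Ω
X_C = 1/(ωC) = 6.16 Ω
Branch 1: Z₁ = R = 83.0 Ω
Branch 2 (series LC): Z₂ = j(X_L − X_C) = j7.45 Ω
Parallel: Z = Z₁Z₂/(Z₁+Z₂), |Z| = 7.42 Ω, ∠Z = 84.9°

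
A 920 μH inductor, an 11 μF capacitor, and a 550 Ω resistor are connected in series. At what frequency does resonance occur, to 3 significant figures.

ω₀ = 1/√(LC) = 1/√(0.00092 × 1.1e-05) = 9941 rad/s
f₀ = ω₀/(2π) = 1.58 kHz

1.58 kHz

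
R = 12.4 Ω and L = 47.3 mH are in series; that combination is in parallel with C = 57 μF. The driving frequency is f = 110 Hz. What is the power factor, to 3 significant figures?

ω = 2πf = 691.2 rad/s
X_L = ωL = 32.7 Ω
X_C = 1/(ωC) = 25.4 Ω
Branch 1 (R+jX_L): Z₁ = 12.4 + j32.7 Ω, |Z₁| = 35.0 Ω
Branch 2 (−jX_C): Z₂ = −j25.4 Ω
Parallel: Z = Z₁Z₂/(Z₁+Z₂), |Z| = 61.7 Ω, ∠Z = -51.3°
cos φ = cos(-51.3°) = 0.625

0.625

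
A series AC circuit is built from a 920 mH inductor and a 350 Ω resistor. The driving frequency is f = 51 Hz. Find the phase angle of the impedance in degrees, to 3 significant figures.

ω = 2πf = 320.4 rad/s
X_L = ωL = 295 Ω
Z = 350 + j295 Ω
|Z| = √(350² + 295²) = 458 Ω
∠Z = arctan(295/350) = 40.1°

40.1°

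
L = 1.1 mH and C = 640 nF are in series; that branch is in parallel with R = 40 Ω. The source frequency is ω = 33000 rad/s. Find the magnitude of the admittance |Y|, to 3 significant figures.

93.9 mS

X_L = ωL = 36.3 Ω
X_C = 1/(ωC) = 47.3 Ω
Branch 1: Z₁ = R = 40.0 Ω
Branch 2 (series LC): Z₂ = j(X_L − X_C) = −j11.0 Ω
Parallel: Z = Z₁Z₂/(Z₁+Z₂), |Z| = 10.6 Ω, ∠Z = -74.6°
|Y| = 1/|Z| = 93.9 mS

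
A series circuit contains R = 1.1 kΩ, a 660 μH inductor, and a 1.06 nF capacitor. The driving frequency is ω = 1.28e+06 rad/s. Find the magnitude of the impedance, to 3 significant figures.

1110 Ω

X_L = ωL = 845 Ω
X_C = 1/(ωC) = 737 Ω
Net reactance X = X_L − X_C = 108 Ω
Z = 1100 + j108 Ω
|Z| = √(1100² + 108²) = 1110 Ω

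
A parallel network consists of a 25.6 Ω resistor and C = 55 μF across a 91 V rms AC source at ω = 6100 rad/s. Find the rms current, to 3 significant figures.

X_C = 1/(ωC) = 2.98 Ω
Parallel: admittances add. Y = 1/R + jωC
Y = (0.0391 + j0.336) S
|Y| = 0.338 S → |Z| = 1/|Y| = 2.96 Ω, ∠Z = −∠Y = -83.4°
I = V/|Z| = 91/2.96 = 30.7 A

30.7 A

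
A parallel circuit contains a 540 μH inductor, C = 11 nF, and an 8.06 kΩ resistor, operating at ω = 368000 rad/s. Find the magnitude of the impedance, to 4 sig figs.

1008 Ω

X_L = ωL = 198.7 Ω
X_C = 1/(ωC) = 247.0 Ω
Parallel: admittances add. Y = 1/R + 1/(jωL) + jωC
Y = (0.0001241 − j0.0009842) S
|Y| = 0.0009920 S → |Z| = 1/|Y| = 1008 Ω, ∠Z = −∠Y = 82.82°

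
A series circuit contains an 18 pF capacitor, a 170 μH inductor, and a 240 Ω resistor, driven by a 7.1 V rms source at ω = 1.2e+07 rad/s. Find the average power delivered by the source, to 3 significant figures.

X_L = ωL = 2040 Ω
X_C = 1/(ωC) = 4630 Ω
Net reactance X = X_L − X_C = -2590 Ω
Z = 240 − j2590 Ω
|Z| = √(240² + 2590²) = 2600 Ω
∠Z = arctan(-2590/240) = -84.7°
I = V/|Z| = 2.73 mA
P = VI cos φ = 7.1 × 0.00273 × cos(-84.7°) = 1.79 mW

1.79 mW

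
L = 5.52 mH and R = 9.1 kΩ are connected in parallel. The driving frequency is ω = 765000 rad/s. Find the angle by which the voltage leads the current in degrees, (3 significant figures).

65.1°

X_L = ωL = 4220 Ω
Parallel: admittances add. Y = 1/R + 1/(jωL)
Y = (0.000110 − j0.000237) S
|Y| = 0.000261 S → |Z| = 1/|Y| = 3830 Ω, ∠Z = −∠Y = 65.1°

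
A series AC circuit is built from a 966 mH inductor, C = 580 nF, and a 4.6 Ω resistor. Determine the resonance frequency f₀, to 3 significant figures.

ω₀ = 1/√(LC) = 1/√(0.966 × 5.8e-07) = 1336 rad/s
f₀ = ω₀/(2π) = 213 Hz

213 Hz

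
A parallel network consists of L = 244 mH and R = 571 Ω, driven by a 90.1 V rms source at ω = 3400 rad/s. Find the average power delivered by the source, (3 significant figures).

14.2 W

X_L = ωL = 830 Ω
Parallel: admittances add. Y = 1/R + 1/(jωL)
Y = (0.00175 − j0.00121) S
|Y| = 0.00213 S → |Z| = 1/|Y| = 470 Ω, ∠Z = −∠Y = 34.5°
I = V/|Z| = 192 mA
P = VI cos φ = 90.1 × 0.192 × cos(34.5°) = 14.2 W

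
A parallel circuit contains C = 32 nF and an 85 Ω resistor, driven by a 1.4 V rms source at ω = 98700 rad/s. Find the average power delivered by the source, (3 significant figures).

23.1 mW

X_C = 1/(ωC) = 317 Ω
Parallel: admittances add. Y = 1/R + jωC
Y = (0.0118 + j0.00316) S
|Y| = 0.0122 S → |Z| = 1/|Y| = 82.1 Ω, ∠Z = −∠Y = -15.0°
I = V/|Z| = 17.1 mA
P = VI cos φ = 1.4 × 0.0171 × cos(-15.0°) = 23.1 mW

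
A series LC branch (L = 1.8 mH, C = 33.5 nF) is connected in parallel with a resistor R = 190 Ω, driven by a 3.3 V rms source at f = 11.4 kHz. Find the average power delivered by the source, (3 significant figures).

57.3 mW

ω = 2πf = 71630 rad/s
X_L = ωL = 129 Ω
X_C = 1/(ωC) = 417 Ω
Branch 1: Z₁ = R = 190 Ω
Branch 2 (series LC): Z₂ = j(X_L − X_C) = −j288 Ω
Parallel: Z = Z₁Z₂/(Z₁+Z₂), |Z| = 159 Ω, ∠Z = -33.4°
I = V/|Z| = 20.8 mA
P = VI cos φ = 3.3 × 0.0208 × cos(-33.4°) = 57.3 mW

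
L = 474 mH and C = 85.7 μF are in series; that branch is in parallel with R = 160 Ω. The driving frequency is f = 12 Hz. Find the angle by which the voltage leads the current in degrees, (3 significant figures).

-53.4°

ω = 2πf = 75.40 rad/s
X_L = ωL = 35.7 Ω
X_C = 1/(ωC) = 155 Ω
Branch 1: Z₁ = R = 160 Ω
Branch 2 (series LC): Z₂ = j(X_L − X_C) = −j119 Ω
Parallel: Z = Z₁Z₂/(Z₁+Z₂), |Z| = 95.5 Ω, ∠Z = -53.4°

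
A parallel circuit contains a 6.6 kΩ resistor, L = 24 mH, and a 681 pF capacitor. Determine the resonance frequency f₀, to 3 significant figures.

39.4 kHz

ω₀ = 1/√(LC) = 1/√(0.024 × 6.81e-10) = 247400 rad/s
f₀ = ω₀/(2π) = 39.4 kHz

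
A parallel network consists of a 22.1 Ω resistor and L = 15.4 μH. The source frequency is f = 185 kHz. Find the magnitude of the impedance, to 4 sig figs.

ω = 2πf = 1.162e+06 rad/s
X_L = ωL = 17.90 Ω
Parallel: admittances add. Y = 1/R + 1/(jωL)
Y = (0.04525 − j0.05586) S
|Y| = 0.07189 S → |Z| = 1/|Y| = 13.91 Ω, ∠Z = −∠Y = 50.99°

13.91 Ω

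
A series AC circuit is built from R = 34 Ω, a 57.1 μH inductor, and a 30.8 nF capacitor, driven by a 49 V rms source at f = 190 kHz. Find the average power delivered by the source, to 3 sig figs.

ω = 2πf = 1.194e+06 rad/s
X_L = ωL = 68.2 Ω
X_C = 1/(ωC) = 27.2 Ω
Net reactance X = X_L − X_C = 41.0 Ω
Z = 34.0 + j41.0 Ω
|Z| = √(34.0² + 41.0²) = 53.2 Ω
∠Z = arctan(41.0/34.0) = 50.3°
I = V/|Z| = 920 mA
P = VI cos φ = 49 × 0.920 × cos(50.3°) = 28.8 W

28.8 W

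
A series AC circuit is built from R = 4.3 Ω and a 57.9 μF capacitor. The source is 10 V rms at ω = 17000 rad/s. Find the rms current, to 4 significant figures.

X_C = 1/(ωC) = 1.016 Ω
Z = 4.300 − j1.016 Ω
|Z| = √(4.300² + 1.016²) = 4.418 Ω
I = V/|Z| = 10/4.418 = 2.263 A

2.263 A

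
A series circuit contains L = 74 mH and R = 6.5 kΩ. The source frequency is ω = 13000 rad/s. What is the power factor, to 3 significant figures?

0.989

X_L = ωL = 962 Ω
Z = 6500 + j962 Ω
|Z| = √(6500² + 962²) = 6570 Ω
∠Z = arctan(962/6500) = 8.42°
cos φ = cos(8.42°) = 0.989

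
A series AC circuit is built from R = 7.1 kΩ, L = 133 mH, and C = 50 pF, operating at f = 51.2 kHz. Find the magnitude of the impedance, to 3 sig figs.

ω = 2πf = 321700 rad/s
X_L = ωL = 42800 Ω
X_C = 1/(ωC) = 62200 Ω
Net reactance X = X_L − X_C = -19400 Ω
Z = 7100 − j19400 Ω
|Z| = √(7100² + 19400²) = 20600 Ω

20600 Ω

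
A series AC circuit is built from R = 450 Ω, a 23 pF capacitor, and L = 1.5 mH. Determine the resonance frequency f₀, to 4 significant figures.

856.9 kHz

ω₀ = 1/√(LC) = 1/√(0.0015 × 2.3e-11) = 5.384e+06 rad/s
f₀ = ω₀/(2π) = 856.9 kHz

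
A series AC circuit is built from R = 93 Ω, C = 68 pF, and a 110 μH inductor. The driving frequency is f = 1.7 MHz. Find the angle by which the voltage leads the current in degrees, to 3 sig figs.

-65.3°

ω = 2πf = 1.068e+07 rad/s
X_L = ωL = 1170 Ω
X_C = 1/(ωC) = 1380 Ω
Net reactance X = X_L − X_C = -202 Ω
Z = 93.0 − j202 Ω
|Z| = √(93.0² + 202²) = 222 Ω
∠Z = arctan(-202/93.0) = -65.3°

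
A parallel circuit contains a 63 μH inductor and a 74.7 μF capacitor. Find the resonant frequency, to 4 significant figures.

2.320 kHz

ω₀ = 1/√(LC) = 1/√(6.3e-05 × 7.47e-05) = 14580 rad/s
f₀ = ω₀/(2π) = 2.320 kHz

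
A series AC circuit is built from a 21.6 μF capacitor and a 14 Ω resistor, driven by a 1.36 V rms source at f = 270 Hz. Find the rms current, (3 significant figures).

ω = 2πf = 1696 rad/s
X_C = 1/(ωC) = 27.3 Ω
Z = 14.0 − j27.3 Ω
|Z| = √(14.0² + 27.3²) = 30.7 Ω
I = V/|Z| = 1.36/30.7 = 44.3 mA

44.3 mA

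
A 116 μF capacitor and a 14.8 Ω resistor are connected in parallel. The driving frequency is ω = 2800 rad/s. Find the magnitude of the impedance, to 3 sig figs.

X_C = 1/(ωC) = 3.08 Ω
Parallel: admittances add. Y = 1/R + jωC
Y = (0.0676 + j0.325) S
|Y| = 0.332 S → |Z| = 1/|Y| = 3.01 Ω, ∠Z = −∠Y = -78.2°

3.01 Ω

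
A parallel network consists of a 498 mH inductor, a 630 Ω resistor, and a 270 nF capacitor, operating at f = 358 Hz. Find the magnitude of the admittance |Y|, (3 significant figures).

1.61 mS

ω = 2πf = 2249 rad/s
X_L = ωL = 1120 Ω
X_C = 1/(ωC) = 1650 Ω
Parallel: admittances add. Y = 1/R + 1/(jωL) + jωC
Y = (0.00159 − j0.000285) S
|Y| = 0.00161 S → |Z| = 1/|Y| = 620 Ω, ∠Z = −∠Y = 10.2°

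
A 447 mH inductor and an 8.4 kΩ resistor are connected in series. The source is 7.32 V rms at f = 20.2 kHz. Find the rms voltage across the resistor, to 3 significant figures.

ω = 2πf = 126900 rad/s
X_L = ωL = 56700 Ω
Z = 8400 + j56700 Ω
|Z| = √(8400² + 56700²) = 57400 Ω
I = V/|Z| = 128 μA
V_R = I·|Z_R| = 0.000128 × 8400 = 1.07 V

1.07 V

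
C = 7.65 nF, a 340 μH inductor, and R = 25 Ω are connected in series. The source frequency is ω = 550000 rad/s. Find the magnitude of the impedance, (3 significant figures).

X_L = ωL = 187 Ω
X_C = 1/(ωC) = 238 Ω
Net reactance X = X_L − X_C = -50.7 Ω
Z = 25.0 − j50.7 Ω
|Z| = √(25.0² + 50.7²) = 56.5 Ω

56.5 Ω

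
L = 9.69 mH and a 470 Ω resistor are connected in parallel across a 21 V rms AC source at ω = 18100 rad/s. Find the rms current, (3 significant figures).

128 mA

X_L = ωL = 175 Ω
Parallel: admittances add. Y = 1/R + 1/(jωL)
Y = (0.00213 − j0.00570) S
|Y| = 0.00609 S → |Z| = 1/|Y| = 164 Ω, ∠Z = −∠Y = 69.5°
I = V/|Z| = 21/164 = 128 mA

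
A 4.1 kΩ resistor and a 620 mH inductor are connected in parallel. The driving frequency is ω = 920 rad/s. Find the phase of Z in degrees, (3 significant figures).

82.1°

X_L = ωL = 570 Ω
Parallel: admittances add. Y = 1/R + 1/(jωL)
Y = (0.000244 − j0.00175) S
|Y| = 0.00177 S → |Z| = 1/|Y| = 565 Ω, ∠Z = −∠Y = 82.1°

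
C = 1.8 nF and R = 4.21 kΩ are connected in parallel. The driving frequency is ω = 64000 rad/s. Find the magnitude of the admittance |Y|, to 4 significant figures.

X_C = 1/(ωC) = 8681 Ω
Parallel: admittances add. Y = 1/R + jωC
Y = (0.0002375 + j0.0001152) S
|Y| = 0.0002640 S → |Z| = 1/|Y| = 3788 Ω, ∠Z = −∠Y = -25.87°

264.0 μS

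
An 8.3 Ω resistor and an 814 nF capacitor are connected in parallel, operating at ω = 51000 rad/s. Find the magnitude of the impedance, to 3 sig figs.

7.85 Ω

X_C = 1/(ωC) = 24.1 Ω
Parallel: admittances add. Y = 1/R + jωC
Y = (0.120 + j0.0415) S
|Y| = 0.127 S → |Z| = 1/|Y| = 7.85 Ω, ∠Z = −∠Y = -19.0°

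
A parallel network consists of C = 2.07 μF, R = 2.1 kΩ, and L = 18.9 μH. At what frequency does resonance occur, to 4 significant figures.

ω₀ = 1/√(LC) = 1/√(1.89e-05 × 2.07e-06) = 159900 rad/s
f₀ = ω₀/(2π) = 25.45 kHz

25.45 kHz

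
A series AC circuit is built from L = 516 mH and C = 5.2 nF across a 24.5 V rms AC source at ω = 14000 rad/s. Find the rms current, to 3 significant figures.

3.76 mA

X_L = ωL = 7220 Ω
X_C = 1/(ωC) = 13700 Ω
Net reactance X = X_L − X_C = -6510 Ω
Z = − j6510 Ω
|Z| = √(0² + 6510²) = 6510 Ω
I = V/|Z| = 24.5/6510 = 3.76 mA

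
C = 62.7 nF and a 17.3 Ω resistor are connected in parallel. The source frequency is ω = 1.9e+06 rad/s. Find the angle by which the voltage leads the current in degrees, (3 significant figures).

-64.1°

X_C = 1/(ωC) = 8.39 Ω
Parallel: admittances add. Y = 1/R + jωC
Y = (0.0578 + j0.119) S
|Y| = 0.132 S → |Z| = 1/|Y| = 7.55 Ω, ∠Z = −∠Y = -64.1°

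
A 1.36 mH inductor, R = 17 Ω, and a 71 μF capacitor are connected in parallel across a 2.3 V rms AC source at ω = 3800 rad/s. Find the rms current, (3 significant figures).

222 mA

X_L = ωL = 5.17 Ω
X_C = 1/(ωC) = 3.71 Ω
Parallel: admittances add. Y = 1/R + 1/(jωL) + jωC
Y = (0.0588 + j0.0763) S
|Y| = 0.0963 S → |Z| = 1/|Y| = 10.4 Ω, ∠Z = −∠Y = -52.4°
I = V/|Z| = 2.3/10.4 = 222 mA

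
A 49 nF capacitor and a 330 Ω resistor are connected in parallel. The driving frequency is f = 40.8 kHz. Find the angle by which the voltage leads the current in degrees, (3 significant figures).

-76.4°

ω = 2πf = 256400 rad/s
X_C = 1/(ωC) = 79.6 Ω
Parallel: admittances add. Y = 1/R + jωC
Y = (0.00303 + j0.0126) S
|Y| = 0.0129 S → |Z| = 1/|Y| = 77.4 Ω, ∠Z = −∠Y = -76.4°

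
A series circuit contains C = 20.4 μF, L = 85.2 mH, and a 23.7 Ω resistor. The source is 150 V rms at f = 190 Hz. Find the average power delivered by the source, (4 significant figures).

ω = 2πf = 1194 rad/s
X_L = ωL = 101.7 Ω
X_C = 1/(ωC) = 41.06 Ω
Net reactance X = X_L − X_C = 60.65 Ω
Z = 23.70 + j60.65 Ω
|Z| = √(23.70² + 60.65²) = 65.12 Ω
∠Z = arctan(60.65/23.70) = 68.66°
I = V/|Z| = 2.304 A
P = VI cos φ = 150 × 2.304 × cos(68.66°) = 125.8 W

125.8 W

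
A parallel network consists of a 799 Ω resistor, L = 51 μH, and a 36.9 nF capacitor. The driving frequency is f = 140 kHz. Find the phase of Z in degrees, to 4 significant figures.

ω = 2πf = 879600 rad/s
X_L = ωL = 44.86 Ω
X_C = 1/(ωC) = 30.81 Ω
Parallel: admittances add. Y = 1/R + 1/(jωL) + jωC
Y = (0.001252 + j0.01017) S
|Y| = 0.01025 S → |Z| = 1/|Y| = 97.61 Ω, ∠Z = −∠Y = -82.98°

-82.98°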